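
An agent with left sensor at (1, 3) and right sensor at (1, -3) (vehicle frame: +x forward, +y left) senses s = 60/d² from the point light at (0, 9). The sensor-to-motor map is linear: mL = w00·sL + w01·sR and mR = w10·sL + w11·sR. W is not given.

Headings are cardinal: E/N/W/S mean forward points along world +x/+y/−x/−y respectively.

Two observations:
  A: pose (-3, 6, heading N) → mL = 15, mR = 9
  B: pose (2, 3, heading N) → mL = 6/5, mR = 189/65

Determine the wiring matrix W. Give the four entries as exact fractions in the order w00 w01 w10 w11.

0 1 1 1/2

obs A: pose=(-3,6,N) → sL=3/2, sR=15, mL=15, mR=9
obs B: pose=(2,3,N) → sL=30/13, sR=6/5, mL=6/5, mR=189/65
sensor matrix S = [[3/2, 15], [30/13, 6/5]]; det S = -2133/65
solve [mL_A; mL_B] = S·[w00; w01] and [mR_A; mR_B] = S·[w10; w11]:
  w00 = 0, w01 = 1, w10 = 1, w11 = 1/2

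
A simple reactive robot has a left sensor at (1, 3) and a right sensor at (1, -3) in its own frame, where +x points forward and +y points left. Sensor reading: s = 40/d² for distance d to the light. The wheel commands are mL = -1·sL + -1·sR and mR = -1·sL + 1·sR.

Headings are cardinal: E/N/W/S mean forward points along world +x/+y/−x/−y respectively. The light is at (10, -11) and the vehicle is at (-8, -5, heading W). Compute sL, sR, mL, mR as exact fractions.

left sensor world pos  = (-9, -8); dL² = 370
right sensor world pos = (-9, -2); dR² = 442
sL = 40/370 = 4/37
sR = 40/442 = 20/221
mL = -1·sL + -1·sR = -1624/8177
mR = -1·sL + 1·sR = -144/8177

4/37 20/221 -1624/8177 -144/8177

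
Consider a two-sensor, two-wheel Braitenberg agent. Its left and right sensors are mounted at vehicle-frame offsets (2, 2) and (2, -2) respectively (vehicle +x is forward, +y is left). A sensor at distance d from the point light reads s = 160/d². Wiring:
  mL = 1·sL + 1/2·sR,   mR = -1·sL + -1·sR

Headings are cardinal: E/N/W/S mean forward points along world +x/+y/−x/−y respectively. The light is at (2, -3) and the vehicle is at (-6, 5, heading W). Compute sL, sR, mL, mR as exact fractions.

20/17 4/5 134/85 -168/85

left sensor world pos  = (-8, 3); dL² = 136
right sensor world pos = (-8, 7); dR² = 200
sL = 160/136 = 20/17
sR = 160/200 = 4/5
mL = 1·sL + 1/2·sR = 134/85
mR = -1·sL + -1·sR = -168/85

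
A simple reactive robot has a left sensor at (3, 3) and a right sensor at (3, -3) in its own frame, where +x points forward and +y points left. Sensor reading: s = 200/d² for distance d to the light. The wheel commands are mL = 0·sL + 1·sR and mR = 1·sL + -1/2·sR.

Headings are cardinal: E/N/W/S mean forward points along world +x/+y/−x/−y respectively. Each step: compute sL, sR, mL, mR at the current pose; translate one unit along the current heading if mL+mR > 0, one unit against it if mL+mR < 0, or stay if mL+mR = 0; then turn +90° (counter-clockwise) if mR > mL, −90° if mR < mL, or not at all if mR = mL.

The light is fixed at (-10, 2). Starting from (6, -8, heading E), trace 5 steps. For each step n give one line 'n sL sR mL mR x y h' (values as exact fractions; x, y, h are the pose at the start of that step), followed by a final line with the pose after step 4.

0 20/41 20/53 20/53 650/2173 6 -8 E
1 200/569 40/73 40/73 3220/41537 7 -8 S
2 25/49 10/13 10/13 80/637 7 -9 W
3 200/233 8/17 8/17 2468/3961 6 -9 N
4 100/169 100/109 100/109 2450/18421 6 -8 W
final 5 -8 N

n=0: pose=(6,-8,E); sL=20/41, sR=20/53; mL=20/53, mR=650/2173; mL+mR=1470/2173 → advance +1; mR−mL=-170/2173 → turn -1·90°
n=1: pose=(7,-8,S); sL=200/569, sR=40/73; mL=40/73, mR=3220/41537; mL+mR=25980/41537 → advance +1; mR−mL=-19540/41537 → turn -1·90°
n=2: pose=(7,-9,W); sL=25/49, sR=10/13; mL=10/13, mR=80/637; mL+mR=570/637 → advance +1; mR−mL=-410/637 → turn -1·90°
n=3: pose=(6,-9,N); sL=200/233, sR=8/17; mL=8/17, mR=2468/3961; mL+mR=4332/3961 → advance +1; mR−mL=604/3961 → turn +1·90°
n=4: pose=(6,-8,W); sL=100/169, sR=100/109; mL=100/109, mR=2450/18421; mL+mR=19350/18421 → advance +1; mR−mL=-14450/18421 → turn -1·90°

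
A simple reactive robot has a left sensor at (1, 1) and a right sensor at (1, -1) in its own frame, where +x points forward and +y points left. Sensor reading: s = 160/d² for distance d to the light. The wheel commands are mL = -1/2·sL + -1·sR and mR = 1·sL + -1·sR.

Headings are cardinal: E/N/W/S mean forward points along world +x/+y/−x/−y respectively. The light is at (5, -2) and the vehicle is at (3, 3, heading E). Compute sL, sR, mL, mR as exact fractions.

left sensor world pos  = (4, 4); dL² = 37
right sensor world pos = (4, 2); dR² = 17
sL = 160/37 = 160/37
sR = 160/17 = 160/17
mL = -1/2·sL + -1·sR = -7280/629
mR = 1·sL + -1·sR = -3200/629

160/37 160/17 -7280/629 -3200/629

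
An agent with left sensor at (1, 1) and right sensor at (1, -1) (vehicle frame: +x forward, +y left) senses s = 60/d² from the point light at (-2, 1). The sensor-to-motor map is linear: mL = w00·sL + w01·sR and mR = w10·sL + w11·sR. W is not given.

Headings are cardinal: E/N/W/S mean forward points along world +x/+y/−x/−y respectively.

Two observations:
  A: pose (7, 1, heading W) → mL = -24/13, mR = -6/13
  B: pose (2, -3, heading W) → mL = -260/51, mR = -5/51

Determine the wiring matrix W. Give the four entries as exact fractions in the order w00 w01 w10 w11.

obs A: pose=(7,1,W) → sL=12/13, sR=12/13, mL=-24/13, mR=-6/13
obs B: pose=(2,-3,W) → sL=30/17, sR=10/3, mL=-260/51, mR=-5/51
sensor matrix S = [[12/13, 12/13], [30/17, 10/3]]; det S = 320/221
solve [mL_A; mL_B] = S·[w00; w01] and [mR_A; mR_B] = S·[w10; w11]:
  w00 = -1, w01 = -1, w10 = -1, w11 = 1/2

-1 -1 -1 1/2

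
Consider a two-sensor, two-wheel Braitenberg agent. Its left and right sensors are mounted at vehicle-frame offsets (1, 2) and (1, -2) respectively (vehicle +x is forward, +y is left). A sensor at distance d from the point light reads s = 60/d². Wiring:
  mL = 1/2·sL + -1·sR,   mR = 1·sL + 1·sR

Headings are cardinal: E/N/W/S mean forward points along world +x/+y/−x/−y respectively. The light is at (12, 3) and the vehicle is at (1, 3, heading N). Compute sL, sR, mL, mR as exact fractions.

left sensor world pos  = (-1, 4); dL² = 170
right sensor world pos = (3, 4); dR² = 82
sL = 60/170 = 6/17
sR = 60/82 = 30/41
mL = 1/2·sL + -1·sR = -387/697
mR = 1·sL + 1·sR = 756/697

6/17 30/41 -387/697 756/697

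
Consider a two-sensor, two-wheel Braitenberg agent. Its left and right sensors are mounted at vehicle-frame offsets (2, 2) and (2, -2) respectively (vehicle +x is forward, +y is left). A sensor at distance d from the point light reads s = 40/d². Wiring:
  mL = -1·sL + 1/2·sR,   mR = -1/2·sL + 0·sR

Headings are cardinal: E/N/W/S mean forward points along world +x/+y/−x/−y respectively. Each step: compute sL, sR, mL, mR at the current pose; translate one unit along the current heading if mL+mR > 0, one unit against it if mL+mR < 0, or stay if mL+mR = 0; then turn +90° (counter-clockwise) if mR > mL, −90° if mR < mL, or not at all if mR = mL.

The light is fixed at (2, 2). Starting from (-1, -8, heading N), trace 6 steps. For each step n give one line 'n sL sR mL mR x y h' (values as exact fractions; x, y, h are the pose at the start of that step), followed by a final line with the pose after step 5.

n=0: pose=(-1,-8,N); sL=40/89, sR=8/13; mL=-164/1157, mR=-20/89; mL+mR=-424/1157 → advance -1; mR−mL=-96/1157 → turn -1·90°
n=1: pose=(-1,-9,E); sL=20/41, sR=4/17; mL=-258/697, mR=-10/41; mL+mR=-428/697 → advance -1; mR−mL=88/697 → turn +1·90°
n=2: pose=(-2,-9,N); sL=40/117, sR=8/17; mL=-212/1989, mR=-20/117; mL+mR=-184/663 → advance -1; mR−mL=-128/1989 → turn -1·90°
n=3: pose=(-2,-10,E); sL=5/13, sR=1/5; mL=-37/130, mR=-5/26; mL+mR=-31/65 → advance -1; mR−mL=6/65 → turn +1·90°
n=4: pose=(-3,-10,N); sL=40/149, sR=40/109; mL=-1380/16241, mR=-20/149; mL+mR=-3560/16241 → advance -1; mR−mL=-800/16241 → turn -1·90°
n=5: pose=(-3,-11,E); sL=4/13, sR=20/117; mL=-2/9, mR=-2/13; mL+mR=-44/117 → advance -1; mR−mL=8/117 → turn +1·90°

0 40/89 8/13 -164/1157 -20/89 -1 -8 N
1 20/41 4/17 -258/697 -10/41 -1 -9 E
2 40/117 8/17 -212/1989 -20/117 -2 -9 N
3 5/13 1/5 -37/130 -5/26 -2 -10 E
4 40/149 40/109 -1380/16241 -20/149 -3 -10 N
5 4/13 20/117 -2/9 -2/13 -3 -11 E
final -4 -11 N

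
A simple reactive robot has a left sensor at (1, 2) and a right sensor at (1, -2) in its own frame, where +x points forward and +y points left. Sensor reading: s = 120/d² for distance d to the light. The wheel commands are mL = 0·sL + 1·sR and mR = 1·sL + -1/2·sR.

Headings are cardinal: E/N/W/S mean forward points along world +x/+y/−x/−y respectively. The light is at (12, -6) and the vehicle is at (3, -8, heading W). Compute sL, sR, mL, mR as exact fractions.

left sensor world pos  = (2, -10); dL² = 116
right sensor world pos = (2, -6); dR² = 100
sL = 120/116 = 30/29
sR = 120/100 = 6/5
mL = 0·sL + 1·sR = 6/5
mR = 1·sL + -1/2·sR = 63/145

30/29 6/5 6/5 63/145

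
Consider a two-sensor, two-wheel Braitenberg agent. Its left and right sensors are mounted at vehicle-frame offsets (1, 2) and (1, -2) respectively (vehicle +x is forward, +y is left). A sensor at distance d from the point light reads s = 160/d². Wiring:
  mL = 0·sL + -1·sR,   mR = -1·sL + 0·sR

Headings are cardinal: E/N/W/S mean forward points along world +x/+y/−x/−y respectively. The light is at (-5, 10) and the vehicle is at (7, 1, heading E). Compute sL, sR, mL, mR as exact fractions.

left sensor world pos  = (8, 3); dL² = 218
right sensor world pos = (8, -1); dR² = 290
sL = 160/218 = 80/109
sR = 160/290 = 16/29
mL = 0·sL + -1·sR = -16/29
mR = -1·sL + 0·sR = -80/109

80/109 16/29 -16/29 -80/109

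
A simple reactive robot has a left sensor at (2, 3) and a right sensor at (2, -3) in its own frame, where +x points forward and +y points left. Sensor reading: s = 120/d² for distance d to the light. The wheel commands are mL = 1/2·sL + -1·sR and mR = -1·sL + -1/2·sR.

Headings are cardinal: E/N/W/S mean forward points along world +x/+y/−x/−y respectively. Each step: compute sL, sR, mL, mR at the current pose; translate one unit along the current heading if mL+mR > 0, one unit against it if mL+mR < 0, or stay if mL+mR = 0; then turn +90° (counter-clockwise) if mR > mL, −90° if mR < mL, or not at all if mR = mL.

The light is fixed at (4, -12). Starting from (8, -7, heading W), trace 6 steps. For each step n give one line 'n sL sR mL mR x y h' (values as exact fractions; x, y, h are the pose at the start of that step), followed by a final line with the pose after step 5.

n=0: pose=(8,-7,W); sL=15, sR=30/17; mL=195/34, mR=-270/17; mL+mR=-345/34 → advance -1; mR−mL=-735/34 → turn -1·90°
n=1: pose=(9,-7,N); sL=120/53, sR=120/113; mL=420/5989, mR=-16740/5989; mL+mR=-16320/5989 → advance -1; mR−mL=-17160/5989 → turn -1·90°
n=2: pose=(9,-8,E); sL=60/49, sR=12/5; mL=-438/245, mR=-594/245; mL+mR=-1032/245 → advance -1; mR−mL=-156/245 → turn -1·90°
n=3: pose=(8,-8,S); sL=120/53, sR=24; mL=-1212/53, mR=-756/53; mL+mR=-1968/53 → advance -1; mR−mL=456/53 → turn +1·90°
n=4: pose=(8,-7,E); sL=6/5, sR=3; mL=-12/5, mR=-27/10; mL+mR=-51/10 → advance -1; mR−mL=-3/10 → turn -1·90°
n=5: pose=(7,-7,S); sL=8/3, sR=40/3; mL=-12, mR=-28/3; mL+mR=-64/3 → advance -1; mR−mL=8/3 → turn +1·90°

0 15 30/17 195/34 -270/17 8 -7 W
1 120/53 120/113 420/5989 -16740/5989 9 -7 N
2 60/49 12/5 -438/245 -594/245 9 -8 E
3 120/53 24 -1212/53 -756/53 8 -8 S
4 6/5 3 -12/5 -27/10 8 -7 E
5 8/3 40/3 -12 -28/3 7 -7 S
final 7 -6 E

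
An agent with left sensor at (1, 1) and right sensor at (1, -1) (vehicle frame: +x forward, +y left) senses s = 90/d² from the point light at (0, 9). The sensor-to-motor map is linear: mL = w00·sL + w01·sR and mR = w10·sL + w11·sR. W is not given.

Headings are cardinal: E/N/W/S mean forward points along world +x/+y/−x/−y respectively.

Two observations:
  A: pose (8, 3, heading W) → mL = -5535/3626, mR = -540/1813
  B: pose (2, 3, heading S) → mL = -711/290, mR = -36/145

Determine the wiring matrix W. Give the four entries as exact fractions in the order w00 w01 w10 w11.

obs A: pose=(8,3,W) → sL=45/49, sR=45/37, mL=-5535/3626, mR=-540/1813
obs B: pose=(2,3,S) → sL=45/29, sR=9/5, mL=-711/290, mR=-36/145
sensor matrix S = [[45/49, 45/37], [45/29, 9/5]]; det S = -12312/52577
solve [mL_A; mL_B] = S·[w00; w01] and [mR_A; mR_B] = S·[w10; w11]:
  w00 = -1, w01 = -1/2, w10 = 1, w11 = -1

-1 -1/2 1 -1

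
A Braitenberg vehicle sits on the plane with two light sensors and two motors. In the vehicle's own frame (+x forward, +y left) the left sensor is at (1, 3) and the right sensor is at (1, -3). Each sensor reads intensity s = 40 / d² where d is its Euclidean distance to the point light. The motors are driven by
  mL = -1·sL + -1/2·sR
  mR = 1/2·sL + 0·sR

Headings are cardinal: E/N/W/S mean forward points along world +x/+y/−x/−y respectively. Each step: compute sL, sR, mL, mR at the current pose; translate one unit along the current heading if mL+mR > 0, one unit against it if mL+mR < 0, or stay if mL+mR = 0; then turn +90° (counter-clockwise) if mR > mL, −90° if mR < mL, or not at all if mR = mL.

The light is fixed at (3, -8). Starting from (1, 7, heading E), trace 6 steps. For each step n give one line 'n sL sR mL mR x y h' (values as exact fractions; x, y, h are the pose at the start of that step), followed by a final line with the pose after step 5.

n=0: pose=(1,7,E); sL=8/65, sR=8/29; mL=-492/1885, mR=4/65; mL+mR=-376/1885 → advance -1; mR−mL=608/1885 → turn +1·90°
n=1: pose=(0,7,N); sL=10/73, sR=5/32; mL=-1005/4672, mR=5/73; mL+mR=-685/4672 → advance -1; mR−mL=1325/4672 → turn +1·90°
n=2: pose=(0,6,W); sL=40/137, sR=8/61; mL=-2988/8357, mR=20/137; mL+mR=-1768/8357 → advance -1; mR−mL=4208/8357 → turn +1·90°
n=3: pose=(1,6,S); sL=4/17, sR=20/97; mL=-558/1649, mR=2/17; mL+mR=-364/1649 → advance -1; mR−mL=752/1649 → turn +1·90°
n=4: pose=(1,7,E); sL=8/65, sR=8/29; mL=-492/1885, mR=4/65; mL+mR=-376/1885 → advance -1; mR−mL=608/1885 → turn +1·90°
n=5: pose=(0,7,N); sL=10/73, sR=5/32; mL=-1005/4672, mR=5/73; mL+mR=-685/4672 → advance -1; mR−mL=1325/4672 → turn +1·90°

0 8/65 8/29 -492/1885 4/65 1 7 E
1 10/73 5/32 -1005/4672 5/73 0 7 N
2 40/137 8/61 -2988/8357 20/137 0 6 W
3 4/17 20/97 -558/1649 2/17 1 6 S
4 8/65 8/29 -492/1885 4/65 1 7 E
5 10/73 5/32 -1005/4672 5/73 0 7 N
final 0 6 W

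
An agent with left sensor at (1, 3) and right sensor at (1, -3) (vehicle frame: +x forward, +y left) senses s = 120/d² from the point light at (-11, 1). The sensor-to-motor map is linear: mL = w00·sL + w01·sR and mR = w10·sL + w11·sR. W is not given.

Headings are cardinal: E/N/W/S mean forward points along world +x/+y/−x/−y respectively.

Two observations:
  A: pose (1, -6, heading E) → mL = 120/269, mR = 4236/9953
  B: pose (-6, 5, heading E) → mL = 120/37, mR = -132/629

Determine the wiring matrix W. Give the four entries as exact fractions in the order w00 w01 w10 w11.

obs A: pose=(1,-6,E) → sL=24/37, sR=120/269, mL=120/269, mR=4236/9953
obs B: pose=(-6,5,E) → sL=24/17, sR=120/37, mL=120/37, mR=-132/629
sensor matrix S = [[24/37, 120/269], [24/17, 120/37]]; det S = 9227520/6260437
solve [mL_A; mL_B] = S·[w00; w01] and [mR_A; mR_B] = S·[w10; w11]:
  w00 = 0, w01 = 1, w10 = 1, w11 = -1/2

0 1 1 -1/2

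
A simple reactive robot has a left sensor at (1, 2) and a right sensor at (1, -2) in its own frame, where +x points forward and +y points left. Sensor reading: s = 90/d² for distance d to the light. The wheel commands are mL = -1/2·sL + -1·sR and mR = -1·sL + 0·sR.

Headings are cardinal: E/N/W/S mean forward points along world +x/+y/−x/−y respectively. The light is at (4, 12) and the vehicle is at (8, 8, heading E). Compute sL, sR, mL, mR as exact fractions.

left sensor world pos  = (9, 10); dL² = 29
right sensor world pos = (9, 6); dR² = 61
sL = 90/29 = 90/29
sR = 90/61 = 90/61
mL = -1/2·sL + -1·sR = -5355/1769
mR = -1·sL + 0·sR = -90/29

90/29 90/61 -5355/1769 -90/29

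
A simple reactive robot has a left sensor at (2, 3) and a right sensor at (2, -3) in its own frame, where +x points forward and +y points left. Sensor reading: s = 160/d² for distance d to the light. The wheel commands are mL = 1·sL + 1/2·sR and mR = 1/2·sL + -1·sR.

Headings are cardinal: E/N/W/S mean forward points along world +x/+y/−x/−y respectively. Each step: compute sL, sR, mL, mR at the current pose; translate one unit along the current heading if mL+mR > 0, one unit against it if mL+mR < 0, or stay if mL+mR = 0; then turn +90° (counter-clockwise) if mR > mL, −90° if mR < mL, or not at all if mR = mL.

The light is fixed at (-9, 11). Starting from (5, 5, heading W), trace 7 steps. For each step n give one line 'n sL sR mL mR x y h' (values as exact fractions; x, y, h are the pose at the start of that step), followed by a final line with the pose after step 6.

0 32/45 160/153 944/765 -176/255 5 5 W
1 40/29 10/17 825/493 50/493 4 5 N
2 160/229 160/289 64560/66181 -13520/66181 4 6 E
3 80/169 16/17 2712/2873 -2024/2873 5 6 S
4 32/45 160/153 944/765 -176/255 5 5 W
5 40/29 10/17 825/493 50/493 4 5 N
6 160/229 160/289 64560/66181 -13520/66181 4 6 E
final 5 6 S

n=0: pose=(5,5,W); sL=32/45, sR=160/153; mL=944/765, mR=-176/255; mL+mR=416/765 → advance +1; mR−mL=-1472/765 → turn -1·90°
n=1: pose=(4,5,N); sL=40/29, sR=10/17; mL=825/493, mR=50/493; mL+mR=875/493 → advance +1; mR−mL=-775/493 → turn -1·90°
n=2: pose=(4,6,E); sL=160/229, sR=160/289; mL=64560/66181, mR=-13520/66181; mL+mR=51040/66181 → advance +1; mR−mL=-78080/66181 → turn -1·90°
n=3: pose=(5,6,S); sL=80/169, sR=16/17; mL=2712/2873, mR=-2024/2873; mL+mR=688/2873 → advance +1; mR−mL=-4736/2873 → turn -1·90°
n=4: pose=(5,5,W); sL=32/45, sR=160/153; mL=944/765, mR=-176/255; mL+mR=416/765 → advance +1; mR−mL=-1472/765 → turn -1·90°
n=5: pose=(4,5,N); sL=40/29, sR=10/17; mL=825/493, mR=50/493; mL+mR=875/493 → advance +1; mR−mL=-775/493 → turn -1·90°
n=6: pose=(4,6,E); sL=160/229, sR=160/289; mL=64560/66181, mR=-13520/66181; mL+mR=51040/66181 → advance +1; mR−mL=-78080/66181 → turn -1·90°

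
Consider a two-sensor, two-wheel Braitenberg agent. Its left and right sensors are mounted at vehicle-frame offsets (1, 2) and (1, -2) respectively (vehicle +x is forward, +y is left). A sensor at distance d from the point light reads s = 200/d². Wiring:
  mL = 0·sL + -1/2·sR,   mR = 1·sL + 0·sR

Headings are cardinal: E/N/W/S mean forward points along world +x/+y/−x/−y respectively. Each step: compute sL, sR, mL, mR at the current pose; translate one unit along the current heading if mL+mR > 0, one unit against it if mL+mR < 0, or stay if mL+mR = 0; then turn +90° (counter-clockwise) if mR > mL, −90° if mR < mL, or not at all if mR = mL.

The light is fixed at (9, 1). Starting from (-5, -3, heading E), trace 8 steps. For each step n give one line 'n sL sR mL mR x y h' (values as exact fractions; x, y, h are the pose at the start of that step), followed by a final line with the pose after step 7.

n=0: pose=(-5,-3,E); sL=200/173, sR=40/41; mL=-20/41, mR=200/173; mL+mR=4740/7093 → advance +1; mR−mL=11660/7093 → turn +1·90°
n=1: pose=(-4,-3,N); sL=100/117, sR=20/13; mL=-10/13, mR=100/117; mL+mR=10/117 → advance +1; mR−mL=190/117 → turn +1·90°
n=2: pose=(-4,-2,W); sL=200/221, sR=200/197; mL=-100/197, mR=200/221; mL+mR=17300/43537 → advance +1; mR−mL=61500/43537 → turn +1·90°
n=3: pose=(-5,-2,S); sL=5/4, sR=25/34; mL=-25/68, mR=5/4; mL+mR=15/17 → advance +1; mR−mL=55/34 → turn +1·90°
n=4: pose=(-5,-3,E); sL=200/173, sR=40/41; mL=-20/41, mR=200/173; mL+mR=4740/7093 → advance +1; mR−mL=11660/7093 → turn +1·90°
n=5: pose=(-4,-3,N); sL=100/117, sR=20/13; mL=-10/13, mR=100/117; mL+mR=10/117 → advance +1; mR−mL=190/117 → turn +1·90°
n=6: pose=(-4,-2,W); sL=200/221, sR=200/197; mL=-100/197, mR=200/221; mL+mR=17300/43537 → advance +1; mR−mL=61500/43537 → turn +1·90°
n=7: pose=(-5,-2,S); sL=5/4, sR=25/34; mL=-25/68, mR=5/4; mL+mR=15/17 → advance +1; mR−mL=55/34 → turn +1·90°

0 200/173 40/41 -20/41 200/173 -5 -3 E
1 100/117 20/13 -10/13 100/117 -4 -3 N
2 200/221 200/197 -100/197 200/221 -4 -2 W
3 5/4 25/34 -25/68 5/4 -5 -2 S
4 200/173 40/41 -20/41 200/173 -5 -3 E
5 100/117 20/13 -10/13 100/117 -4 -3 N
6 200/221 200/197 -100/197 200/221 -4 -2 W
7 5/4 25/34 -25/68 5/4 -5 -2 S
final -5 -3 E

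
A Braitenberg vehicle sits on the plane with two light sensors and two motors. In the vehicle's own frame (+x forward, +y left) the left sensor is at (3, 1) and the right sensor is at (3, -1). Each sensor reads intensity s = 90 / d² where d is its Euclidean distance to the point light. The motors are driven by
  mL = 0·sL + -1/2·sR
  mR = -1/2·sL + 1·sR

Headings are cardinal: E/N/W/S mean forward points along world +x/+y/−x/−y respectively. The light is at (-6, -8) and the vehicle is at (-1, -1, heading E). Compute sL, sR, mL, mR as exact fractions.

left sensor world pos  = (2, 0); dL² = 128
right sensor world pos = (2, -2); dR² = 100
sL = 90/128 = 45/64
sR = 90/100 = 9/10
mL = 0·sL + -1/2·sR = -9/20
mR = -1/2·sL + 1·sR = 351/640

45/64 9/10 -9/20 351/640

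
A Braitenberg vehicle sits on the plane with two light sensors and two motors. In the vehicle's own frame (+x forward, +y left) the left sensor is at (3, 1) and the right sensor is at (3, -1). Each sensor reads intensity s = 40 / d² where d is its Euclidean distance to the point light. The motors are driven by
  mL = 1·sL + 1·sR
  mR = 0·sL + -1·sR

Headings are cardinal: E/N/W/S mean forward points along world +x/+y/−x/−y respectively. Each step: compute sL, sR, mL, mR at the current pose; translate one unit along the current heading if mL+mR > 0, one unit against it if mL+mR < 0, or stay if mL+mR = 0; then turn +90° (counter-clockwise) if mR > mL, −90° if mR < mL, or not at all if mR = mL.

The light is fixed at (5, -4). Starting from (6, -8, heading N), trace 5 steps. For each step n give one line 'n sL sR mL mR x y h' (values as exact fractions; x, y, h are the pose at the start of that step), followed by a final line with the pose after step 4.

n=0: pose=(6,-8,N); sL=40, sR=8; mL=48, mR=-8; mL+mR=40 → advance +1; mR−mL=-56 → turn -1·90°
n=1: pose=(6,-7,E); sL=2, sR=5/4; mL=13/4, mR=-5/4; mL+mR=2 → advance +1; mR−mL=-9/2 → turn -1·90°
n=2: pose=(7,-7,S); sL=8/9, sR=40/37; mL=656/333, mR=-40/37; mL+mR=8/9 → advance +1; mR−mL=-1016/333 → turn -1·90°
n=3: pose=(7,-8,W); sL=20/13, sR=4; mL=72/13, mR=-4; mL+mR=20/13 → advance +1; mR−mL=-124/13 → turn -1·90°
n=4: pose=(6,-8,N); sL=40, sR=8; mL=48, mR=-8; mL+mR=40 → advance +1; mR−mL=-56 → turn -1·90°

0 40 8 48 -8 6 -8 N
1 2 5/4 13/4 -5/4 6 -7 E
2 8/9 40/37 656/333 -40/37 7 -7 S
3 20/13 4 72/13 -4 7 -8 W
4 40 8 48 -8 6 -8 N
final 6 -7 E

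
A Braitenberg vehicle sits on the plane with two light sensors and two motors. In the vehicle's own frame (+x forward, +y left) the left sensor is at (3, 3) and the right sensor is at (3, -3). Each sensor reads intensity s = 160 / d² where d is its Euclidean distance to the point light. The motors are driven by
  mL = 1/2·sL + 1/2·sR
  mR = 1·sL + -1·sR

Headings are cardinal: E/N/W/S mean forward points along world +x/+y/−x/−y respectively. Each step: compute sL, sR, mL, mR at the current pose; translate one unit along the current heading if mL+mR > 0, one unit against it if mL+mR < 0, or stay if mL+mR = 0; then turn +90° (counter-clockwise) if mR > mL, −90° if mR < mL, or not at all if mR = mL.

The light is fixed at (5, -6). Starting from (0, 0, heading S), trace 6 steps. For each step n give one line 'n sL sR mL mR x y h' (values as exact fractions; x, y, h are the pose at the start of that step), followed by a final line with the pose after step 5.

0 160/13 160/73 6880/949 9600/949 0 0 S
1 40/17 20 190/17 -300/17 0 -1 E
2 160/13 32/17 1568/221 2304/221 -1 -1 S
3 80/29 16 272/29 -384/29 -1 -2 E
4 160/17 160/101 9440/1717 13440/1717 -2 -2 S
5 40/13 10 85/13 -90/13 -2 -3 E
final -3 -3 S

n=0: pose=(0,0,S); sL=160/13, sR=160/73; mL=6880/949, mR=9600/949; mL+mR=16480/949 → advance +1; mR−mL=2720/949 → turn +1·90°
n=1: pose=(0,-1,E); sL=40/17, sR=20; mL=190/17, mR=-300/17; mL+mR=-110/17 → advance -1; mR−mL=-490/17 → turn -1·90°
n=2: pose=(-1,-1,S); sL=160/13, sR=32/17; mL=1568/221, mR=2304/221; mL+mR=3872/221 → advance +1; mR−mL=736/221 → turn +1·90°
n=3: pose=(-1,-2,E); sL=80/29, sR=16; mL=272/29, mR=-384/29; mL+mR=-112/29 → advance -1; mR−mL=-656/29 → turn -1·90°
n=4: pose=(-2,-2,S); sL=160/17, sR=160/101; mL=9440/1717, mR=13440/1717; mL+mR=22880/1717 → advance +1; mR−mL=4000/1717 → turn +1·90°
n=5: pose=(-2,-3,E); sL=40/13, sR=10; mL=85/13, mR=-90/13; mL+mR=-5/13 → advance -1; mR−mL=-175/13 → turn -1·90°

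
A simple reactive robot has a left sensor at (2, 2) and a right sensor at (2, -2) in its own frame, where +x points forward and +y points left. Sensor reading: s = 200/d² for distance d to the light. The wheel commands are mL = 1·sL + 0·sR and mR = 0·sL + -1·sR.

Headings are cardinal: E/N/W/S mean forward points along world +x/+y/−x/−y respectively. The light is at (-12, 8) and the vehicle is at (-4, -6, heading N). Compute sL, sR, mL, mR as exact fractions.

10/9 50/61 10/9 -50/61

left sensor world pos  = (-6, -4); dL² = 180
right sensor world pos = (-2, -4); dR² = 244
sL = 200/180 = 10/9
sR = 200/244 = 50/61
mL = 1·sL + 0·sR = 10/9
mR = 0·sL + -1·sR = -50/61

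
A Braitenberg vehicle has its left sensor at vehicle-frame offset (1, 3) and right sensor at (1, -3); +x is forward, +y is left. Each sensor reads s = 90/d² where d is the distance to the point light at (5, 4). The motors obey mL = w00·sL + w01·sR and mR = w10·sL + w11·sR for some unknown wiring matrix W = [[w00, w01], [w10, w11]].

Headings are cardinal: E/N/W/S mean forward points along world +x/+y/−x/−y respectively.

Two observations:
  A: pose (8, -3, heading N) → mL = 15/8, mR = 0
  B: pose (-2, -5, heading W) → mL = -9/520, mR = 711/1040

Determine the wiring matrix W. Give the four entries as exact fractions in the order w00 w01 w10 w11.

1 -1/2 -1/2 1

obs A: pose=(8,-3,N) → sL=5/2, sR=5/4, mL=15/8, mR=0
obs B: pose=(-2,-5,W) → sL=45/104, sR=9/10, mL=-9/520, mR=711/1040
sensor matrix S = [[5/2, 5/4], [45/104, 9/10]]; det S = 711/416
solve [mL_A; mL_B] = S·[w00; w01] and [mR_A; mR_B] = S·[w10; w11]:
  w00 = 1, w01 = -1/2, w10 = -1/2, w11 = 1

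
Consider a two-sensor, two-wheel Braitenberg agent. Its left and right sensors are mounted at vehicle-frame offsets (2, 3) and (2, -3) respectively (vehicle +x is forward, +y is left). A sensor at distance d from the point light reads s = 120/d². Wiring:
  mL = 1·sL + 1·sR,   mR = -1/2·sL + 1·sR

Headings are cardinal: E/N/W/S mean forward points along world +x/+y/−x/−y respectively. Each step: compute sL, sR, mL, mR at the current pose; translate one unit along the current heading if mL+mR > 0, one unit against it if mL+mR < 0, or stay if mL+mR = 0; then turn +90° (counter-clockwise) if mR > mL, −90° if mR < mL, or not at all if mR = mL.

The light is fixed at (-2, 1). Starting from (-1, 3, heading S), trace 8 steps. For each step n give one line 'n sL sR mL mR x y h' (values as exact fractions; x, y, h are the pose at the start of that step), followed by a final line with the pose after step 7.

0 15/2 30 75/2 105/4 -1 3 S
1 24 120/17 528/17 -84/17 -1 2 W
2 20/3 20/3 40/3 10/3 -2 2 N
3 120/29 24 816/29 636/29 -2 3 E
4 15/2 30 75/2 105/4 -1 3 S
5 24 120/17 528/17 -84/17 -1 2 W
6 20/3 20/3 40/3 10/3 -2 2 N
7 120/29 24 816/29 636/29 -2 3 E
final -1 3 S

n=0: pose=(-1,3,S); sL=15/2, sR=30; mL=75/2, mR=105/4; mL+mR=255/4 → advance +1; mR−mL=-45/4 → turn -1·90°
n=1: pose=(-1,2,W); sL=24, sR=120/17; mL=528/17, mR=-84/17; mL+mR=444/17 → advance +1; mR−mL=-36 → turn -1·90°
n=2: pose=(-2,2,N); sL=20/3, sR=20/3; mL=40/3, mR=10/3; mL+mR=50/3 → advance +1; mR−mL=-10 → turn -1·90°
n=3: pose=(-2,3,E); sL=120/29, sR=24; mL=816/29, mR=636/29; mL+mR=1452/29 → advance +1; mR−mL=-180/29 → turn -1·90°
n=4: pose=(-1,3,S); sL=15/2, sR=30; mL=75/2, mR=105/4; mL+mR=255/4 → advance +1; mR−mL=-45/4 → turn -1·90°
n=5: pose=(-1,2,W); sL=24, sR=120/17; mL=528/17, mR=-84/17; mL+mR=444/17 → advance +1; mR−mL=-36 → turn -1·90°
n=6: pose=(-2,2,N); sL=20/3, sR=20/3; mL=40/3, mR=10/3; mL+mR=50/3 → advance +1; mR−mL=-10 → turn -1·90°
n=7: pose=(-2,3,E); sL=120/29, sR=24; mL=816/29, mR=636/29; mL+mR=1452/29 → advance +1; mR−mL=-180/29 → turn -1·90°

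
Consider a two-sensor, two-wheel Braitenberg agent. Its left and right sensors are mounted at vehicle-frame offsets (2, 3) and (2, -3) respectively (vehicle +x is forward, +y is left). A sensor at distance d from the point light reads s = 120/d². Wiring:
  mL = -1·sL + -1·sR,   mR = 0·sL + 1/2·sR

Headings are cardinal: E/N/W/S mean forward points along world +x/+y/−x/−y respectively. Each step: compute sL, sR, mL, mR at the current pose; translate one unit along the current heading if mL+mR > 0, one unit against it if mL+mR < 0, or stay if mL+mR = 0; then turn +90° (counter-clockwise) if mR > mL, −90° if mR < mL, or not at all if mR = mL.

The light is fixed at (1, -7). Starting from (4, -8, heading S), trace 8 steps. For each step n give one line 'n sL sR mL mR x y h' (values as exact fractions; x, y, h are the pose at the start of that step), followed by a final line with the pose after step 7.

n=0: pose=(4,-8,S); sL=8/3, sR=40/3; mL=-16, mR=20/3; mL+mR=-28/3 → advance -1; mR−mL=68/3 → turn +1·90°
n=1: pose=(4,-7,E); sL=60/17, sR=60/17; mL=-120/17, mR=30/17; mL+mR=-90/17 → advance -1; mR−mL=150/17 → turn +1·90°
n=2: pose=(3,-7,N); sL=24, sR=120/29; mL=-816/29, mR=60/29; mL+mR=-756/29 → advance -1; mR−mL=876/29 → turn +1·90°
n=3: pose=(3,-8,W); sL=15/2, sR=30; mL=-75/2, mR=15; mL+mR=-45/2 → advance -1; mR−mL=105/2 → turn +1·90°
n=4: pose=(4,-8,S); sL=8/3, sR=40/3; mL=-16, mR=20/3; mL+mR=-28/3 → advance -1; mR−mL=68/3 → turn +1·90°
n=5: pose=(4,-7,E); sL=60/17, sR=60/17; mL=-120/17, mR=30/17; mL+mR=-90/17 → advance -1; mR−mL=150/17 → turn +1·90°
n=6: pose=(3,-7,N); sL=24, sR=120/29; mL=-816/29, mR=60/29; mL+mR=-756/29 → advance -1; mR−mL=876/29 → turn +1·90°
n=7: pose=(3,-8,W); sL=15/2, sR=30; mL=-75/2, mR=15; mL+mR=-45/2 → advance -1; mR−mL=105/2 → turn +1·90°

0 8/3 40/3 -16 20/3 4 -8 S
1 60/17 60/17 -120/17 30/17 4 -7 E
2 24 120/29 -816/29 60/29 3 -7 N
3 15/2 30 -75/2 15 3 -8 W
4 8/3 40/3 -16 20/3 4 -8 S
5 60/17 60/17 -120/17 30/17 4 -7 E
6 24 120/29 -816/29 60/29 3 -7 N
7 15/2 30 -75/2 15 3 -8 W
final 4 -8 S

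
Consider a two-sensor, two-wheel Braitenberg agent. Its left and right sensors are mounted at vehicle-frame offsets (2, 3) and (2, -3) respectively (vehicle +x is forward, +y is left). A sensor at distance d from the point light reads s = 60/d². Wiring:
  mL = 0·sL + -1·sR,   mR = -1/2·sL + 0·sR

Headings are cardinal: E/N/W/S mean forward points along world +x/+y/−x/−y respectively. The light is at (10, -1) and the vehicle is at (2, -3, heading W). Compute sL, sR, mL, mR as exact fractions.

left sensor world pos  = (0, -6); dL² = 125
right sensor world pos = (0, 0); dR² = 101
sL = 60/125 = 12/25
sR = 60/101 = 60/101
mL = 0·sL + -1·sR = -60/101
mR = -1/2·sL + 0·sR = -6/25

12/25 60/101 -60/101 -6/25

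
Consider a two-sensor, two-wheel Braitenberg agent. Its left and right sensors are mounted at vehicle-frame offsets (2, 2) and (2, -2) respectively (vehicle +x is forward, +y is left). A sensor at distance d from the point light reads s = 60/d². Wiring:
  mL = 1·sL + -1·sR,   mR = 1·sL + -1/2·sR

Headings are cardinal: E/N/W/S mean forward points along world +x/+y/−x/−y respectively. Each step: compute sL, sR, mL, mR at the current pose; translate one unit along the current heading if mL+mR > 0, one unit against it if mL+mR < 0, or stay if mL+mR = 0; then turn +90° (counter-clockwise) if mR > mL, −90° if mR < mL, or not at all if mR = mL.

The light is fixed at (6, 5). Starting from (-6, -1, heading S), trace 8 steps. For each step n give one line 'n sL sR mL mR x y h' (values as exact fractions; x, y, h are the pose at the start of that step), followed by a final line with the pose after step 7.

0 15/41 3/13 72/533 267/1066 -6 -1 S
1 12/25 60/181 672/4525 1422/4525 -6 -2 E
2 30/97 30/53 -1320/5141 135/5141 -5 -2 N
3 60/269 12/41 -768/11029 846/11029 -5 -3 W
4 3/10 15/74 18/185 147/740 -6 -3 S
5 60/149 60/221 4320/32929 8790/32929 -6 -4 E
6 30/109 6/13 -264/1417 63/1417 -5 -4 N
7 60/313 60/233 -4800/72929 4590/72929 -5 -5 W
final -4 -5 S

n=0: pose=(-6,-1,S); sL=15/41, sR=3/13; mL=72/533, mR=267/1066; mL+mR=411/1066 → advance +1; mR−mL=3/26 → turn +1·90°
n=1: pose=(-6,-2,E); sL=12/25, sR=60/181; mL=672/4525, mR=1422/4525; mL+mR=2094/4525 → advance +1; mR−mL=30/181 → turn +1·90°
n=2: pose=(-5,-2,N); sL=30/97, sR=30/53; mL=-1320/5141, mR=135/5141; mL+mR=-1185/5141 → advance -1; mR−mL=15/53 → turn +1·90°
n=3: pose=(-5,-3,W); sL=60/269, sR=12/41; mL=-768/11029, mR=846/11029; mL+mR=78/11029 → advance +1; mR−mL=6/41 → turn +1·90°
n=4: pose=(-6,-3,S); sL=3/10, sR=15/74; mL=18/185, mR=147/740; mL+mR=219/740 → advance +1; mR−mL=15/148 → turn +1·90°
n=5: pose=(-6,-4,E); sL=60/149, sR=60/221; mL=4320/32929, mR=8790/32929; mL+mR=13110/32929 → advance +1; mR−mL=30/221 → turn +1·90°
n=6: pose=(-5,-4,N); sL=30/109, sR=6/13; mL=-264/1417, mR=63/1417; mL+mR=-201/1417 → advance -1; mR−mL=3/13 → turn +1·90°
n=7: pose=(-5,-5,W); sL=60/313, sR=60/233; mL=-4800/72929, mR=4590/72929; mL+mR=-210/72929 → advance -1; mR−mL=30/233 → turn +1·90°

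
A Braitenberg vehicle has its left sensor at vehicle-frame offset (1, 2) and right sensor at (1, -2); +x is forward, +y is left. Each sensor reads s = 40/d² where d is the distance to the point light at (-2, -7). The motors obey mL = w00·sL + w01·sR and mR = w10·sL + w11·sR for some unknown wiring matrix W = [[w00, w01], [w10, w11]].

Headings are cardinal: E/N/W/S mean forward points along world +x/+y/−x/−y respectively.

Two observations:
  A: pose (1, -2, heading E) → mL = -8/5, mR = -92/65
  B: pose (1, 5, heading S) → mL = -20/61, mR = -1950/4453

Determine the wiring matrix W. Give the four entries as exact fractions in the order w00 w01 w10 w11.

obs A: pose=(1,-2,E) → sL=8/13, sR=8/5, mL=-8/5, mR=-92/65
obs B: pose=(1,5,S) → sL=20/73, sR=20/61, mL=-20/61, mR=-1950/4453
sensor matrix S = [[8/13, 8/5], [20/73, 20/61]]; det S = -13696/57889
solve [mL_A; mL_B] = S·[w00; w01] and [mR_A; mR_B] = S·[w10; w11]:
  w00 = 0, w01 = -1, w10 = -1, w11 = -1/2

0 -1 -1 -1/2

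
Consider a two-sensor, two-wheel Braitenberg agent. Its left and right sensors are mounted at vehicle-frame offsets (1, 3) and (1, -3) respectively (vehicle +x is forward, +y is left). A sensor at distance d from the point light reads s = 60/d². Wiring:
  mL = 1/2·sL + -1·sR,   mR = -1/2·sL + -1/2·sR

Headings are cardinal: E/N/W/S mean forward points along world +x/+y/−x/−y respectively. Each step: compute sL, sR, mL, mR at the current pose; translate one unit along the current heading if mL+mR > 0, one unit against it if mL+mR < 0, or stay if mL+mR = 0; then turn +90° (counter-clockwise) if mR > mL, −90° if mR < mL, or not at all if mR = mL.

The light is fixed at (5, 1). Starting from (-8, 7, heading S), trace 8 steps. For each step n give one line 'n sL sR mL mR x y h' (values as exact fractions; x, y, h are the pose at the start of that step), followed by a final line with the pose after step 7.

n=0: pose=(-8,7,S); sL=12/25, sR=60/281; mL=186/7025, mR=-2436/7025; mL+mR=-90/281 → advance -1; mR−mL=-2622/7025 → turn -1·90°
n=1: pose=(-8,8,W); sL=15/53, sR=15/74; mL=-120/1961, mR=-1905/7844; mL+mR=-45/148 → advance -1; mR−mL=-1425/7844 → turn -1·90°
n=2: pose=(-7,8,N); sL=60/289, sR=12/29; mL=-2598/8381, mR=-2604/8381; mL+mR=-18/29 → advance -1; mR−mL=-6/8381 → turn -1·90°
n=3: pose=(-7,7,E); sL=30/101, sR=6/13; mL=-411/1313, mR=-498/1313; mL+mR=-9/13 → advance -1; mR−mL=-87/1313 → turn -1·90°
n=4: pose=(-8,7,S); sL=12/25, sR=60/281; mL=186/7025, mR=-2436/7025; mL+mR=-90/281 → advance -1; mR−mL=-2622/7025 → turn -1·90°
n=5: pose=(-8,8,W); sL=15/53, sR=15/74; mL=-120/1961, mR=-1905/7844; mL+mR=-45/148 → advance -1; mR−mL=-1425/7844 → turn -1·90°
n=6: pose=(-7,8,N); sL=60/289, sR=12/29; mL=-2598/8381, mR=-2604/8381; mL+mR=-18/29 → advance -1; mR−mL=-6/8381 → turn -1·90°
n=7: pose=(-7,7,E); sL=30/101, sR=6/13; mL=-411/1313, mR=-498/1313; mL+mR=-9/13 → advance -1; mR−mL=-87/1313 → turn -1·90°

0 12/25 60/281 186/7025 -2436/7025 -8 7 S
1 15/53 15/74 -120/1961 -1905/7844 -8 8 W
2 60/289 12/29 -2598/8381 -2604/8381 -7 8 N
3 30/101 6/13 -411/1313 -498/1313 -7 7 E
4 12/25 60/281 186/7025 -2436/7025 -8 7 S
5 15/53 15/74 -120/1961 -1905/7844 -8 8 W
6 60/289 12/29 -2598/8381 -2604/8381 -7 8 N
7 30/101 6/13 -411/1313 -498/1313 -7 7 E
final -8 7 S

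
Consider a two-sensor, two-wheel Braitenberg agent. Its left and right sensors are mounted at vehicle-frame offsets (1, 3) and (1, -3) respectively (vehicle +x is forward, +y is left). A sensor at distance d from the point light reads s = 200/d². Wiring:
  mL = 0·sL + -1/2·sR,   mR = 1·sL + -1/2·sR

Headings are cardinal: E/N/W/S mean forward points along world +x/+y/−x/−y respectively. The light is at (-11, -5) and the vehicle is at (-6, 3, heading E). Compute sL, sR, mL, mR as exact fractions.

200/157 200/61 -100/61 -3500/9577

left sensor world pos  = (-5, 6); dL² = 157
right sensor world pos = (-5, 0); dR² = 61
sL = 200/157 = 200/157
sR = 200/61 = 200/61
mL = 0·sL + -1/2·sR = -100/61
mR = 1·sL + -1/2·sR = -3500/9577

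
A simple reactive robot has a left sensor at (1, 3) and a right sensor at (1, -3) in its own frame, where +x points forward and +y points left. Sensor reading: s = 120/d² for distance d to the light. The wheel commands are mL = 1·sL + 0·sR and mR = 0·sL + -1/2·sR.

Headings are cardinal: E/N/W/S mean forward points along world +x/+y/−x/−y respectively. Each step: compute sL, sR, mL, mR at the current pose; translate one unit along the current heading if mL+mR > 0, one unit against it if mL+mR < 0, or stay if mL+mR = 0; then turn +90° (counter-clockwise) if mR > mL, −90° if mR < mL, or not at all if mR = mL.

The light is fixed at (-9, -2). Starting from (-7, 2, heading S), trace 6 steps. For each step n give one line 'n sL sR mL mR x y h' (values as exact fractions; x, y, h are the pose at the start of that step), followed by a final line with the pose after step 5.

n=0: pose=(-7,2,S); sL=60/17, sR=12; mL=60/17, mR=-6; mL+mR=-42/17 → advance -1; mR−mL=-162/17 → turn -1·90°
n=1: pose=(-7,3,W); sL=24, sR=24/13; mL=24, mR=-12/13; mL+mR=300/13 → advance +1; mR−mL=-324/13 → turn -1·90°
n=2: pose=(-8,3,N); sL=3, sR=30/13; mL=3, mR=-15/13; mL+mR=24/13 → advance +1; mR−mL=-54/13 → turn -1·90°
n=3: pose=(-8,4,E); sL=24/17, sR=120/13; mL=24/17, mR=-60/13; mL+mR=-708/221 → advance -1; mR−mL=-1332/221 → turn -1·90°
n=4: pose=(-9,4,S); sL=60/17, sR=60/17; mL=60/17, mR=-30/17; mL+mR=30/17 → advance +1; mR−mL=-90/17 → turn -1·90°
n=5: pose=(-9,3,W); sL=24, sR=24/13; mL=24, mR=-12/13; mL+mR=300/13 → advance +1; mR−mL=-324/13 → turn -1·90°

0 60/17 12 60/17 -6 -7 2 S
1 24 24/13 24 -12/13 -7 3 W
2 3 30/13 3 -15/13 -8 3 N
3 24/17 120/13 24/17 -60/13 -8 4 E
4 60/17 60/17 60/17 -30/17 -9 4 S
5 24 24/13 24 -12/13 -9 3 W
final -10 3 N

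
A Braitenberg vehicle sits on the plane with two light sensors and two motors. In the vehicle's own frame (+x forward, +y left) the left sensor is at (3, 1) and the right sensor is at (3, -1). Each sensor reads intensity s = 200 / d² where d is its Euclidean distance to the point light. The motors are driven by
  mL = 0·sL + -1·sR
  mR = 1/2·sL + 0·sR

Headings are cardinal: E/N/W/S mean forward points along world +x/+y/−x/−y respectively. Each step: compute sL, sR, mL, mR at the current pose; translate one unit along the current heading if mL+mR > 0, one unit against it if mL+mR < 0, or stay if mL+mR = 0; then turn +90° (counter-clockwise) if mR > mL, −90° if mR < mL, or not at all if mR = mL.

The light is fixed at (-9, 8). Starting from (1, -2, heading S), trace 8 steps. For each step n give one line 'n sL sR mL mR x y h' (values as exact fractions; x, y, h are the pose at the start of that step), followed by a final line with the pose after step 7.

n=0: pose=(1,-2,S); sL=20/29, sR=4/5; mL=-4/5, mR=10/29; mL+mR=-66/145 → advance -1; mR−mL=166/145 → turn +1·90°
n=1: pose=(1,-1,E); sL=200/233, sR=200/269; mL=-200/269, mR=100/233; mL+mR=-19700/62677 → advance -1; mR−mL=73500/62677 → turn +1·90°
n=2: pose=(0,-1,N); sL=2, sR=25/17; mL=-25/17, mR=1; mL+mR=-8/17 → advance -1; mR−mL=42/17 → turn +1·90°
n=3: pose=(0,-2,W); sL=200/157, sR=200/117; mL=-200/117, mR=100/157; mL+mR=-19700/18369 → advance -1; mR−mL=43100/18369 → turn +1·90°
n=4: pose=(1,-2,S); sL=20/29, sR=4/5; mL=-4/5, mR=10/29; mL+mR=-66/145 → advance -1; mR−mL=166/145 → turn +1·90°
n=5: pose=(1,-1,E); sL=200/233, sR=200/269; mL=-200/269, mR=100/233; mL+mR=-19700/62677 → advance -1; mR−mL=73500/62677 → turn +1·90°
n=6: pose=(0,-1,N); sL=2, sR=25/17; mL=-25/17, mR=1; mL+mR=-8/17 → advance -1; mR−mL=42/17 → turn +1·90°
n=7: pose=(0,-2,W); sL=200/157, sR=200/117; mL=-200/117, mR=100/157; mL+mR=-19700/18369 → advance -1; mR−mL=43100/18369 → turn +1·90°

0 20/29 4/5 -4/5 10/29 1 -2 S
1 200/233 200/269 -200/269 100/233 1 -1 E
2 2 25/17 -25/17 1 0 -1 N
3 200/157 200/117 -200/117 100/157 0 -2 W
4 20/29 4/5 -4/5 10/29 1 -2 S
5 200/233 200/269 -200/269 100/233 1 -1 E
6 2 25/17 -25/17 1 0 -1 N
7 200/157 200/117 -200/117 100/157 0 -2 W
final 1 -2 S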